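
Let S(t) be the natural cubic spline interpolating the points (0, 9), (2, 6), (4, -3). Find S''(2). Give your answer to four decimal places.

Write M_i for S''(x_i). With h_i = 2, 2 and divided differences Δ_i = -3/2, -9/2, the continuity of S' gives the tridiagonal system
  2·M_0 + 8·M_1 + 2·M_2 = 6(Δ_1 - Δ_0) = -18
Natural end conditions: M_0 = M_2 = 0.
Forward elimination and back-substitution give M_0 = 0, M_1 = -9/4, M_2 = 0.

-2.2500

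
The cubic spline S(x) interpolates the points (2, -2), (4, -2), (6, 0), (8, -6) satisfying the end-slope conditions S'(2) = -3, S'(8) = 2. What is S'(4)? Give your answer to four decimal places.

2.1333

Write m_i for S''(x_i). With h_i = 2, 2, 2 and divided differences Δ_i = 0, 1, -3, the continuity of S' gives the tridiagonal system
  2·m_0 + 8·m_1 + 2·m_2 = 6(Δ_1 - Δ_0) = 6
  2·m_1 + 8·m_2 + 2·m_3 = 6(Δ_2 - Δ_1) = -24
Clamped end conditions give two more equations: 2h_0·m_0 + h_0·m_1 = 6(Δ_0 - S'(2)) = 18 and h_2·m_2 + 2h_2·m_3 = 6(S'(8) - Δ_2) = 30.
Solving: m_0 = 58/15, m_1 = 19/15, m_2 = -89/15, m_3 = 157/15.
On [4, 6], S'(x) = b_1 + 2c_1·(x - 4) + 3d_1·(x - 4)² with b_1 = Δ_1 - h_1(2m_1 + m_2)/6 = 32/15, c_1 = m_1/2 = 19/30, d_1 = (m_2 - m_1)/(6h_1) = -3/5. So S'(4) = 32/15.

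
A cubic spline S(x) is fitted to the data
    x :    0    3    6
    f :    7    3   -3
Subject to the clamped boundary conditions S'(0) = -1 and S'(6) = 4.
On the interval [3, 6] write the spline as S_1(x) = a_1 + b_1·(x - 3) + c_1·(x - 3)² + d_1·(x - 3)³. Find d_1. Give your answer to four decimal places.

0.5278

With m_i denoting the second derivative at x_i, h_i = 3, 3, and Δ_i = (y_(i+1) − y_i)/h_i = -4/3, -2:
  3·m_0 + 12·m_1 + 3·m_2 = 6(Δ_1 - Δ_0) = -4
Clamped end conditions give two more equations: 2h_0·m_0 + h_0·m_1 = 6(Δ_0 - S'(0)) = -2 and h_1·m_1 + 2h_1·m_2 = 6(S'(6) - Δ_1) = 36.
Solving the tridiagonal system: m_0 = 5/6, m_1 = -7/3, m_2 = 43/6.
On [3, 6], with S_1(x) = a_1 + b_1·(x - 3) + c_1·(x - 3)² + d_1·(x - 3)³: c_1 = m_1/2 = -7/6, d_1 = (m_2 - m_1)/(6h_1) = 19/36, b_1 = Δ_1 - h_1(2m_1 + m_2)/6 = -13/4.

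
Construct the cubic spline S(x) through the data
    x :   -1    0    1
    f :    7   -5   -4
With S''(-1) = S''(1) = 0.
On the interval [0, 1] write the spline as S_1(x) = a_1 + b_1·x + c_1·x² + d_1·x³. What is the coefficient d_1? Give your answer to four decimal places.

Write M_i for S''(x_i). With h_i = 1, 1 and divided differences Δ_i = -12, 1, the continuity of S' gives the tridiagonal system
  1·M_0 + 4·M_1 + 1·M_2 = 6(Δ_1 - Δ_0) = 78
Natural end conditions: M_0 = M_2 = 0.
Solving: M_0 = 0, M_1 = 39/2, M_2 = 0.
On [0, 1], with S_1(x) = a_1 + b_1·x + c_1·x² + d_1·x³: c_1 = M_1/2 = 39/4, d_1 = (M_2 - M_1)/(6h_1) = -13/4, b_1 = Δ_1 - h_1(2M_1 + M_2)/6 = -11/2.

-3.2500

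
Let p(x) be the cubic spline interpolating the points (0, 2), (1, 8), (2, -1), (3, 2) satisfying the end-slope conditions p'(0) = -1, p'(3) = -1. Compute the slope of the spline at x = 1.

With M_i denoting the second derivative at x_i, h_i = 1, 1, 1, and Δ_i = (y_(i+1) − y_i)/h_i = 6, -9, 3:
  1·M_0 + 4·M_1 + 1·M_2 = 6(Δ_1 - Δ_0) = -90
  1·M_1 + 4·M_2 + 1·M_3 = 6(Δ_2 - Δ_1) = 72
Clamped end conditions give two more equations: 2h_0·M_0 + h_0·M_1 = 6(Δ_0 - p'(0)) = 42 and h_2·M_2 + 2h_2·M_3 = 6(p'(3) - Δ_2) = -24.
Solving the tridiagonal system: M_0 = 42, M_1 = -42, M_2 = 36, M_3 = -30.
On [1, 2], p'(x) = b_1 + 2c_1·(x - 1) + 3d_1·(x - 1)² with b_1 = Δ_1 - h_1(2M_1 + M_2)/6 = -1, c_1 = M_1/2 = -21, d_1 = (M_2 - M_1)/(6h_1) = 13. So p'(1) = -1.

-1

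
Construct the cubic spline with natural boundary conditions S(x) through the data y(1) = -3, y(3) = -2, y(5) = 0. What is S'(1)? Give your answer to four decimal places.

With σ_i denoting the second derivative at x_i, h_i = 2, 2, and Δ_i = (y_(i+1) − y_i)/h_i = 1/2, 1:
  2·σ_0 + 8·σ_1 + 2·σ_2 = 6(Δ_1 - Δ_0) = 3
Natural end conditions: σ_0 = σ_2 = 0.
Forward elimination and back-substitution give σ_0 = 0, σ_1 = 3/8, σ_2 = 0.
On [1, 3], S'(x) = b_0 + 2c_0·(x - 1) + 3d_0·(x - 1)² with b_0 = Δ_0 - h_0(2σ_0 + σ_1)/6 = 3/8, c_0 = σ_0/2 = 0, d_0 = (σ_1 - σ_0)/(6h_0) = 1/32. So S'(1) = 3/8.

0.3750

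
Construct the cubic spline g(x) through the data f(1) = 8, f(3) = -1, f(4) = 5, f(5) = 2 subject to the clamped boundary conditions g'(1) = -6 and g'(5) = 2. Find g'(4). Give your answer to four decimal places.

Let m_i = g''(x_i). Step sizes h_i = 2, 1, 1; slopes of the chords Δ_i = (y_(i+1) - y_i)/h_i = -9/2, 6, -3.
  2·m_0 + 6·m_1 + 1·m_2 = 6(Δ_1 - Δ_0) = 63
  1·m_1 + 4·m_2 + 1·m_3 = 6(Δ_2 - Δ_1) = -54
Clamped end conditions give two more equations: 2h_0·m_0 + h_0·m_1 = 6(Δ_0 - g'(1)) = 9 and h_2·m_2 + 2h_2·m_3 = 6(g'(5) - Δ_2) = 30.
Forward elimination and back-substitution give m_0 = -133/22, m_1 = 365/22, m_2 = -269/11, m_3 = 599/22.
On [4, 5], g'(x) = b_2 + 2c_2·(x - 4) + 3d_2·(x - 4)² with b_2 = Δ_2 - h_2(2m_2 + m_3)/6 = 27/44, c_2 = m_2/2 = -269/22, d_2 = (m_3 - m_2)/(6h_2) = 379/44. So g'(4) = 27/44.

0.6136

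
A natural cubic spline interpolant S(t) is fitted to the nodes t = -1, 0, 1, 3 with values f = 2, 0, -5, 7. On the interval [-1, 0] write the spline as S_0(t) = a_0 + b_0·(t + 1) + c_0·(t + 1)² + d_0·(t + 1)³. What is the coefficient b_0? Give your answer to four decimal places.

-0.7391

Let m_i = S''(x_i). Step sizes h_i = 1, 1, 2; slopes of the chords Δ_i = (y_(i+1) - y_i)/h_i = -2, -5, 6.
  1·m_0 + 4·m_1 + 1·m_2 = 6(Δ_1 - Δ_0) = -18
  1·m_1 + 6·m_2 + 2·m_3 = 6(Δ_2 - Δ_1) = 66
Natural end conditions: m_0 = m_3 = 0.
Hence m_0 = 0, m_1 = -174/23, m_2 = 282/23, m_3 = 0.
On [-1, 0], with S_0(t) = a_0 + b_0·(t + 1) + c_0·(t + 1)² + d_0·(t + 1)³: c_0 = m_0/2 = 0, d_0 = (m_1 - m_0)/(6h_0) = -29/23, b_0 = Δ_0 - h_0(2m_0 + m_1)/6 = -17/23.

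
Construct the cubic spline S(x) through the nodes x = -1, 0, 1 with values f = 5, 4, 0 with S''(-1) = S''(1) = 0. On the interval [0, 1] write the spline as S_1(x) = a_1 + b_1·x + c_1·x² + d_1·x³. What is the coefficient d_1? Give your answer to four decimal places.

0.7500

With M_i denoting the second derivative at x_i, h_i = 1, 1, and Δ_i = (y_(i+1) − y_i)/h_i = -1, -4:
  1·M_0 + 4·M_1 + 1·M_2 = 6(Δ_1 - Δ_0) = -18
Natural end conditions: M_0 = M_2 = 0.
Solving: M_0 = 0, M_1 = -9/2, M_2 = 0.
On [0, 1], with S_1(x) = a_1 + b_1·x + c_1·x² + d_1·x³: c_1 = M_1/2 = -9/4, d_1 = (M_2 - M_1)/(6h_1) = 3/4, b_1 = Δ_1 - h_1(2M_1 + M_2)/6 = -5/2.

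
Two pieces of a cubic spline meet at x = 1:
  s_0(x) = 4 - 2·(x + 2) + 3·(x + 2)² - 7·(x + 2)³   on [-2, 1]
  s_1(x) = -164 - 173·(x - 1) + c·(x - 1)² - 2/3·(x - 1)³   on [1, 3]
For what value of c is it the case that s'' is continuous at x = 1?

-60

s_0''(x) = 6 - 42·(x + 2), so s_0''(1) = -120. On the right, s_1''(1) = 2c, so c = -60.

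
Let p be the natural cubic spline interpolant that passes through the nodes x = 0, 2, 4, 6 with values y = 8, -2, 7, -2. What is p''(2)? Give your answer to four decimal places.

Put M_i = p'' at the i-th knot. Here h = (2, 2, 2) and Δ = (-5, 9/2, -9/2), so the interior equations h_(i-1)·M_(i-1) + 2(h_(i-1)+h_i)·M_i + h_i·M_(i+1) = 6(Δ_i − Δ_(i-1)) read
  2·M_0 + 8·M_1 + 2·M_2 = 6(Δ_1 - Δ_0) = 57
  2·M_1 + 8·M_2 + 2·M_3 = 6(Δ_2 - Δ_1) = -54
Natural end conditions: M_0 = M_3 = 0.
Solving the tridiagonal system: M_0 = 0, M_1 = 47/5, M_2 = -91/10, M_3 = 0.

9.4000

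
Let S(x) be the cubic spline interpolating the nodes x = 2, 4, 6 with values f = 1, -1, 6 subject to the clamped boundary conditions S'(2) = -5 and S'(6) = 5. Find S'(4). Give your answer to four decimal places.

With m_i denoting the second derivative at x_i, h_i = 2, 2, and Δ_i = (y_(i+1) − y_i)/h_i = -1, 7/2:
  2·m_0 + 8·m_1 + 2·m_2 = 6(Δ_1 - Δ_0) = 27
Clamped end conditions give two more equations: 2h_0·m_0 + h_0·m_1 = 6(Δ_0 - S'(2)) = 24 and h_1·m_1 + 2h_1·m_2 = 6(S'(6) - Δ_1) = 9.
Solving: m_0 = 41/8, m_1 = 7/4, m_2 = 11/8.
On [4, 6], S'(x) = b_1 + 2c_1·(x - 4) + 3d_1·(x - 4)² with b_1 = Δ_1 - h_1(2m_1 + m_2)/6 = 15/8, c_1 = m_1/2 = 7/8, d_1 = (m_2 - m_1)/(6h_1) = -1/32. So S'(4) = 15/8.

1.8750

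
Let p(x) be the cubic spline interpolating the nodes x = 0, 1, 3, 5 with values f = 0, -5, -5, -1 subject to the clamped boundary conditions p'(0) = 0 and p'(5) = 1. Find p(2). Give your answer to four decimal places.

-7.0109

Put σ_i = p'' at the i-th knot. Here h = (1, 2, 2) and Δ = (-5, 0, 2), so the interior equations h_(i-1)·σ_(i-1) + 2(h_(i-1)+h_i)·σ_i + h_i·σ_(i+1) = 6(Δ_i − Δ_(i-1)) read
  1·σ_0 + 6·σ_1 + 2·σ_2 = 6(Δ_1 - Δ_0) = 30
  2·σ_1 + 8·σ_2 + 2·σ_3 = 6(Δ_2 - Δ_1) = 12
Clamped end conditions give two more equations: 2h_0·σ_0 + h_0·σ_1 = 6(Δ_0 - p'(0)) = -30 and h_2·σ_2 + 2h_2·σ_3 = 6(p'(5) - Δ_2) = -6.
Solving: σ_0 = -440/23, σ_1 = 190/23, σ_2 = -5/23, σ_3 = -32/23.
On [1, 3], p(x) = -5 - 125/23·(x - 1) + 95/23·(x - 1)² - 65/92·(x - 1)³.
With (x - 1) = 1: p(2) = -645/92.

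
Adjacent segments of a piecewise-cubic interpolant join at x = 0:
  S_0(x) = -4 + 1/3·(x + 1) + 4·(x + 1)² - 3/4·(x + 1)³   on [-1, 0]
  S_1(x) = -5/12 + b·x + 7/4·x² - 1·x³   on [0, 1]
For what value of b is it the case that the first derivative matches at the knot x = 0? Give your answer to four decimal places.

S_0'(x) = 1/3 + 8·(x + 1) - 9/4·(x + 1)², so S_0'(0) = 73/12. On the right, S_1'(0) = b, so b = 73/12.

6.0833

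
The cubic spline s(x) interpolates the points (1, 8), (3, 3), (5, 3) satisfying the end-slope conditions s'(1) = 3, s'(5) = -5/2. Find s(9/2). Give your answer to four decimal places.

3.5156

Write M_i for s''(x_i). With h_i = 2, 2 and divided differences Δ_i = -5/2, 0, the continuity of s' gives the tridiagonal system
  2·M_0 + 8·M_1 + 2·M_2 = 6(Δ_1 - Δ_0) = 15
Clamped end conditions give two more equations: 2h_0·M_0 + h_0·M_1 = 6(Δ_0 - s'(1)) = -33 and h_1·M_1 + 2h_1·M_2 = 6(s'(5) - Δ_1) = -15.
Solving the tridiagonal system: M_0 = -23/2, M_1 = 13/2, M_2 = -7.
On [3, 5], s(x) = 3 - 2·(x - 3) + 13/4·(x - 3)² - 9/8·(x - 3)³.
With (x - 3) = 3/2: s(9/2) = 225/64.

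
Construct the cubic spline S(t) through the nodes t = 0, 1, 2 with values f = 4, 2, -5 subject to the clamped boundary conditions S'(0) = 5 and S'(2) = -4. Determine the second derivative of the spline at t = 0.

-18

Put M_i = S'' at the i-th knot. Here h = (1, 1) and Δ = (-2, -7), so the interior equations h_(i-1)·M_(i-1) + 2(h_(i-1)+h_i)·M_i + h_i·M_(i+1) = 6(Δ_i − Δ_(i-1)) read
  1·M_0 + 4·M_1 + 1·M_2 = 6(Δ_1 - Δ_0) = -30
Clamped end conditions give two more equations: 2h_0·M_0 + h_0·M_1 = 6(Δ_0 - S'(0)) = -42 and h_1·M_1 + 2h_1·M_2 = 6(S'(2) - Δ_1) = 18.
Solving the tridiagonal system: M_0 = -18, M_1 = -6, M_2 = 12.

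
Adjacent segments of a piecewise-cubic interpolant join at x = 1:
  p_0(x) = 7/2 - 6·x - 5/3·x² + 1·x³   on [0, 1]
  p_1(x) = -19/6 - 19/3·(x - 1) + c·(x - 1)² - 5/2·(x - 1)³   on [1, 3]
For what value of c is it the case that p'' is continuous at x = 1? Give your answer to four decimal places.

p_0''(x) = -10/3 + 6·x, so p_0''(1) = 8/3. On the right, p_1''(1) = 2c, so c = 4/3.

1.3333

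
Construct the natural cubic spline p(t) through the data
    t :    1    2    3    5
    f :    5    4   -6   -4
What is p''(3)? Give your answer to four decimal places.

Put M_i = p'' at the i-th knot. Here h = (1, 1, 2) and Δ = (-1, -10, 1), so the interior equations h_(i-1)·M_(i-1) + 2(h_(i-1)+h_i)·M_i + h_i·M_(i+1) = 6(Δ_i − Δ_(i-1)) read
  1·M_0 + 4·M_1 + 1·M_2 = 6(Δ_1 - Δ_0) = -54
  1·M_1 + 6·M_2 + 2·M_3 = 6(Δ_2 - Δ_1) = 66
Natural end conditions: M_0 = M_3 = 0.
Hence M_0 = 0, M_1 = -390/23, M_2 = 318/23, M_3 = 0.

13.8261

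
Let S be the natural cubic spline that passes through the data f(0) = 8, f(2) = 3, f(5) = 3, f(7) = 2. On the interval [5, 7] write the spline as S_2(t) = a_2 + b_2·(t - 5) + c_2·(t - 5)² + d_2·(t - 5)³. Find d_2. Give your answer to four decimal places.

Let σ_i = S''(x_i). Step sizes h_i = 2, 3, 2; slopes of the chords Δ_i = (y_(i+1) - y_i)/h_i = -5/2, 0, -1/2.
  2·σ_0 + 10·σ_1 + 3·σ_2 = 6(Δ_1 - Δ_0) = 15
  3·σ_1 + 10·σ_2 + 2·σ_3 = 6(Δ_2 - Δ_1) = -3
Natural end conditions: σ_0 = σ_3 = 0.
Solving the tridiagonal system: σ_0 = 0, σ_1 = 159/91, σ_2 = -75/91, σ_3 = 0.
On [5, 7], with S_2(t) = a_2 + b_2·(t - 5) + c_2·(t - 5)² + d_2·(t - 5)³: c_2 = σ_2/2 = -75/182, d_2 = (σ_3 - σ_2)/(6h_2) = 25/364, b_2 = Δ_2 - h_2(2σ_2 + σ_3)/6 = 9/182.

0.0687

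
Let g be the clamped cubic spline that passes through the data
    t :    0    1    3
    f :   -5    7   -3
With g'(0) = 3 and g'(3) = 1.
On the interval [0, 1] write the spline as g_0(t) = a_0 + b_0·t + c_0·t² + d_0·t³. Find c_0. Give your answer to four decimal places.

21.6667

Put M_i = g'' at the i-th knot. Here h = (1, 2) and Δ = (12, -5), so the interior equations h_(i-1)·M_(i-1) + 2(h_(i-1)+h_i)·M_i + h_i·M_(i+1) = 6(Δ_i − Δ_(i-1)) read
  1·M_0 + 6·M_1 + 2·M_2 = 6(Δ_1 - Δ_0) = -102
Clamped end conditions give two more equations: 2h_0·M_0 + h_0·M_1 = 6(Δ_0 - g'(0)) = 54 and h_1·M_1 + 2h_1·M_2 = 6(g'(3) - Δ_1) = 36.
Solving: M_0 = 130/3, M_1 = -98/3, M_2 = 76/3.
On [0, 1], with g_0(t) = a_0 + b_0·t + c_0·t² + d_0·t³: c_0 = M_0/2 = 65/3, d_0 = (M_1 - M_0)/(6h_0) = -38/3, b_0 = Δ_0 - h_0(2M_0 + M_1)/6 = 3.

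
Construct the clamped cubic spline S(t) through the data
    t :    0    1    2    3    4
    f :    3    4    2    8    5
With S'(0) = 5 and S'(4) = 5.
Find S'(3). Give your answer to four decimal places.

0.0714

With σ_i denoting the second derivative at x_i, h_i = 1, 1, 1, 1, and Δ_i = (y_(i+1) − y_i)/h_i = 1, -2, 6, -3:
  1·σ_0 + 4·σ_1 + 1·σ_2 = 6(Δ_1 - Δ_0) = -18
  1·σ_1 + 4·σ_2 + 1·σ_3 = 6(Δ_2 - Δ_1) = 48
  1·σ_2 + 4·σ_3 + 1·σ_4 = 6(Δ_3 - Δ_2) = -54
Clamped end conditions give two more equations: 2h_0·σ_0 + h_0·σ_1 = 6(Δ_0 - S'(0)) = -24 and h_3·σ_3 + 2h_3·σ_4 = 6(S'(4) - Δ_3) = 48.
Solving the tridiagonal system: σ_0 = -57/7, σ_1 = -54/7, σ_2 = 21, σ_3 = -198/7, σ_4 = 267/7.
On [3, 4], S'(t) = b_3 + 2c_3·(t - 3) + 3d_3·(t - 3)² with b_3 = Δ_3 - h_3(2σ_3 + σ_4)/6 = 1/14, c_3 = σ_3/2 = -99/7, d_3 = (σ_4 - σ_3)/(6h_3) = 155/14. So S'(3) = 1/14.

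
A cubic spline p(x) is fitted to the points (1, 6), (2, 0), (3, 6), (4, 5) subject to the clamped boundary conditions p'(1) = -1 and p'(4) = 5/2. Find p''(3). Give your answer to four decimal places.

-24.0667

Write M_i for p''(x_i). With h_i = 1, 1, 1 and divided differences Δ_i = -6, 6, -1, the continuity of p' gives the tridiagonal system
  1·M_0 + 4·M_1 + 1·M_2 = 6(Δ_1 - Δ_0) = 72
  1·M_1 + 4·M_2 + 1·M_3 = 6(Δ_2 - Δ_1) = -42
Clamped end conditions give two more equations: 2h_0·M_0 + h_0·M_1 = 6(Δ_0 - p'(1)) = -30 and h_2·M_2 + 2h_2·M_3 = 6(p'(4) - Δ_2) = 21.
Forward elimination and back-substitution give M_0 = -463/15, M_1 = 476/15, M_2 = -361/15, M_3 = 338/15.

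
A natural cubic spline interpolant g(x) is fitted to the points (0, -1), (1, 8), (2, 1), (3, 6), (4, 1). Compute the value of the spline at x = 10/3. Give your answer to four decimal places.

With σ_i denoting the second derivative at x_i, h_i = 1, 1, 1, 1, and Δ_i = (y_(i+1) − y_i)/h_i = 9, -7, 5, -5:
  1·σ_0 + 4·σ_1 + 1·σ_2 = 6(Δ_1 - Δ_0) = -96
  1·σ_1 + 4·σ_2 + 1·σ_3 = 6(Δ_2 - Δ_1) = 72
  1·σ_2 + 4·σ_3 + 1·σ_4 = 6(Δ_3 - Δ_2) = -60
Natural end conditions: σ_0 = σ_4 = 0.
Forward elimination and back-substitution give σ_0 = 0, σ_1 = -447/14, σ_2 = 222/7, σ_3 = -321/14, σ_4 = 0.
On [3, 4], g(x) = 6 + 37/14·(x - 3) - 321/28·(x - 3)² + 107/28·(x - 3)³.
With (x - 3) = 1/3: g(10/3) = 2173/378.

5.7487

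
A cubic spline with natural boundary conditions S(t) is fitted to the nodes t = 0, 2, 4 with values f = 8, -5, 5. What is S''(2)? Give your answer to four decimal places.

Put m_i = S'' at the i-th knot. Here h = (2, 2) and Δ = (-13/2, 5), so the interior equations h_(i-1)·m_(i-1) + 2(h_(i-1)+h_i)·m_i + h_i·m_(i+1) = 6(Δ_i − Δ_(i-1)) read
  2·m_0 + 8·m_1 + 2·m_2 = 6(Δ_1 - Δ_0) = 69
Natural end conditions: m_0 = m_2 = 0.
Solving the tridiagonal system: m_0 = 0, m_1 = 69/8, m_2 = 0.

8.6250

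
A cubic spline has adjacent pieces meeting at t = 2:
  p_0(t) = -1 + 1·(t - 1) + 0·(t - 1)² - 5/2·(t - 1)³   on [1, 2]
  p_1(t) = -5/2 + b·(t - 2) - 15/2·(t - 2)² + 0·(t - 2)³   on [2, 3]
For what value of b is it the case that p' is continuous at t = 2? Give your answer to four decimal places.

p_0'(t) = 1 + 0·(t - 1) - 15/2·(t - 1)², so p_0'(2) = -13/2. On the right, p_1'(2) = b, so b = -13/2.

-6.5000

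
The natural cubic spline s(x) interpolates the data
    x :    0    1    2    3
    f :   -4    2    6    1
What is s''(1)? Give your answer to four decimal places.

0.4000

Let M_i = s''(x_i). Step sizes h_i = 1, 1, 1; slopes of the chords Δ_i = (y_(i+1) - y_i)/h_i = 6, 4, -5.
  1·M_0 + 4·M_1 + 1·M_2 = 6(Δ_1 - Δ_0) = -12
  1·M_1 + 4·M_2 + 1·M_3 = 6(Δ_2 - Δ_1) = -54
Natural end conditions: M_0 = M_3 = 0.
Forward elimination and back-substitution give M_0 = 0, M_1 = 2/5, M_2 = -68/5, M_3 = 0.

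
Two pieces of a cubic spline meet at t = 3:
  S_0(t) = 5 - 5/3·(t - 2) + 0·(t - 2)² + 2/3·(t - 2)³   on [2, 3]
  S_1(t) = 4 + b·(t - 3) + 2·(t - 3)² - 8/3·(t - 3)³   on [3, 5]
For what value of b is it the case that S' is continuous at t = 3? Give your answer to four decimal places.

S_0'(t) = -5/3 + 0·(t - 2) + 2·(t - 2)², so S_0'(3) = 1/3. On the right, S_1'(3) = b, so b = 1/3.

0.3333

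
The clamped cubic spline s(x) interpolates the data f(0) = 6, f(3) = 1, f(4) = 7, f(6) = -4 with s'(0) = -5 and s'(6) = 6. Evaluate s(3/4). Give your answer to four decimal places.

2.1602

Write m_i for s''(x_i). With h_i = 3, 1, 2 and divided differences Δ_i = -5/3, 6, -11/2, the continuity of s' gives the tridiagonal system
  3·m_0 + 8·m_1 + 1·m_2 = 6(Δ_1 - Δ_0) = 46
  1·m_1 + 6·m_2 + 2·m_3 = 6(Δ_2 - Δ_1) = -69
Clamped end conditions give two more equations: 2h_0·m_0 + h_0·m_1 = 6(Δ_0 - s'(0)) = 20 and h_2·m_2 + 2h_2·m_3 = 6(s'(6) - Δ_2) = 69.
Forward elimination and back-substitution give m_0 = -7/6, m_1 = 9, m_2 = -45/2, m_3 = 57/2.
On [0, 3], s(x) = 6 - 5·x - 7/12·x² + 61/108·x³.
With x = 3/4: s(3/4) = 553/256.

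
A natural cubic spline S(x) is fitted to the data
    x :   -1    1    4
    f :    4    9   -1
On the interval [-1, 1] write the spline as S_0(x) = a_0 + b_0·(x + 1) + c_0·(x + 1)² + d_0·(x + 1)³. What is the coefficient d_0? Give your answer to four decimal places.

Let M_i = S''(x_i). Step sizes h_i = 2, 3; slopes of the chords Δ_i = (y_(i+1) - y_i)/h_i = 5/2, -10/3.
  2·M_0 + 10·M_1 + 3·M_2 = 6(Δ_1 - Δ_0) = -35
Natural end conditions: M_0 = M_2 = 0.
Forward elimination and back-substitution give M_0 = 0, M_1 = -7/2, M_2 = 0.
On [-1, 1], with S_0(x) = a_0 + b_0·(x + 1) + c_0·(x + 1)² + d_0·(x + 1)³: c_0 = M_0/2 = 0, d_0 = (M_1 - M_0)/(6h_0) = -7/24, b_0 = Δ_0 - h_0(2M_0 + M_1)/6 = 11/3.

-0.2917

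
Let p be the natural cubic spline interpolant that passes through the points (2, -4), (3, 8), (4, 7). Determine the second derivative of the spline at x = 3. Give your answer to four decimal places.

Write M_i for p''(x_i). With h_i = 1, 1 and divided differences Δ_i = 12, -1, the continuity of p' gives the tridiagonal system
  1·M_0 + 4·M_1 + 1·M_2 = 6(Δ_1 - Δ_0) = -78
Natural end conditions: M_0 = M_2 = 0.
Forward elimination and back-substitution give M_0 = 0, M_1 = -39/2, M_2 = 0.

-19.5000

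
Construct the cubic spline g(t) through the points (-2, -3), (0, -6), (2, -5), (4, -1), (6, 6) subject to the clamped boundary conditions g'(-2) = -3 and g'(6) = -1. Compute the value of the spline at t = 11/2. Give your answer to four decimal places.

5.5767

With m_i denoting the second derivative at x_i, h_i = 2, 2, 2, 2, and Δ_i = (y_(i+1) − y_i)/h_i = -3/2, 1/2, 2, 7/2:
  2·m_0 + 8·m_1 + 2·m_2 = 6(Δ_1 - Δ_0) = 12
  2·m_1 + 8·m_2 + 2·m_3 = 6(Δ_2 - Δ_1) = 9
  2·m_2 + 8·m_3 + 2·m_4 = 6(Δ_3 - Δ_2) = 9
Clamped end conditions give two more equations: 2h_0·m_0 + h_0·m_1 = 6(Δ_0 - g'(-2)) = 9 and h_3·m_3 + 2h_3·m_4 = 6(g'(6) - Δ_3) = -27.
Solving: m_0 = 193/112, m_1 = 59/56, m_2 = 1/16, m_3 = 179/56, m_4 = -935/112.
On [4, 6], g(t) = -1 + 465/112·(t - 4) + 179/112·(t - 4)² - 431/448·(t - 4)³.
With (t - 4) = 3/2: g(11/2) = 19987/3584.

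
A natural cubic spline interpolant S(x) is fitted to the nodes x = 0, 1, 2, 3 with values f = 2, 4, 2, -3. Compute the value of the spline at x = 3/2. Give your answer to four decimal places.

3.5250

Write M_i for S''(x_i). With h_i = 1, 1, 1 and divided differences Δ_i = 2, -2, -5, the continuity of S' gives the tridiagonal system
  1·M_0 + 4·M_1 + 1·M_2 = 6(Δ_1 - Δ_0) = -24
  1·M_1 + 4·M_2 + 1·M_3 = 6(Δ_2 - Δ_1) = -18
Natural end conditions: M_0 = M_3 = 0.
Hence M_0 = 0, M_1 = -26/5, M_2 = -16/5, M_3 = 0.
On [1, 2], S(x) = 4 + 4/15·(x - 1) - 13/5·(x - 1)² + 1/3·(x - 1)³.
With (x - 1) = 1/2: S(3/2) = 141/40.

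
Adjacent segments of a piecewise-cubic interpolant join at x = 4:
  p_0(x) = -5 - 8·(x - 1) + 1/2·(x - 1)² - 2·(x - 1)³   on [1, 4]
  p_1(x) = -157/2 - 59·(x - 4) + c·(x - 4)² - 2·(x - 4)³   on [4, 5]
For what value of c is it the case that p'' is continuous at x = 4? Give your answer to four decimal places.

p_0''(x) = 1 - 12·(x - 1), so p_0''(4) = -35. On the right, p_1''(4) = 2c, so c = -35/2.

-17.5000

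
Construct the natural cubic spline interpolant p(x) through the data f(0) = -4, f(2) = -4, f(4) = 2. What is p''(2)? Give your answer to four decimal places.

With M_i denoting the second derivative at x_i, h_i = 2, 2, and Δ_i = (y_(i+1) − y_i)/h_i = 0, 3:
  2·M_0 + 8·M_1 + 2·M_2 = 6(Δ_1 - Δ_0) = 18
Natural end conditions: M_0 = M_2 = 0.
Solving the tridiagonal system: M_0 = 0, M_1 = 9/4, M_2 = 0.

2.2500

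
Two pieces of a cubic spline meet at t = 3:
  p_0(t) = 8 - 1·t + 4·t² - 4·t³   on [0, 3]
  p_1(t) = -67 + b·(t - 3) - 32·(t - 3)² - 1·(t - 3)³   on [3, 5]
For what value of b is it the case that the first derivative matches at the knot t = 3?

p_0'(t) = -1 + 8·t - 12·t², so p_0'(3) = -85. On the right, p_1'(3) = b, so b = -85.

-85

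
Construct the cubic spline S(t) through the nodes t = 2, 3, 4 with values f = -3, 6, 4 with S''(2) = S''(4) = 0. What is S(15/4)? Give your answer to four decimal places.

With σ_i denoting the second derivative at x_i, h_i = 1, 1, and Δ_i = (y_(i+1) − y_i)/h_i = 9, -2:
  1·σ_0 + 4·σ_1 + 1·σ_2 = 6(Δ_1 - Δ_0) = -66
Natural end conditions: σ_0 = σ_2 = 0.
Forward elimination and back-substitution give σ_0 = 0, σ_1 = -33/2, σ_2 = 0.
On [3, 4], S(t) = 6 + 7/2·(t - 3) - 33/4·(t - 3)² + 11/4·(t - 3)³.
With (t - 3) = 3/4: S(15/4) = 1317/256.

5.1445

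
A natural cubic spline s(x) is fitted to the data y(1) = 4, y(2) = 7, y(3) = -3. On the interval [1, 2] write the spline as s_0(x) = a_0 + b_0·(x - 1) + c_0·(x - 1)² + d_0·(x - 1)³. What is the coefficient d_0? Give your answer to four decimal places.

With M_i denoting the second derivative at x_i, h_i = 1, 1, and Δ_i = (y_(i+1) − y_i)/h_i = 3, -10:
  1·M_0 + 4·M_1 + 1·M_2 = 6(Δ_1 - Δ_0) = -78
Natural end conditions: M_0 = M_2 = 0.
Solving the tridiagonal system: M_0 = 0, M_1 = -39/2, M_2 = 0.
On [1, 2], with s_0(x) = a_0 + b_0·(x - 1) + c_0·(x - 1)² + d_0·(x - 1)³: c_0 = M_0/2 = 0, d_0 = (M_1 - M_0)/(6h_0) = -13/4, b_0 = Δ_0 - h_0(2M_0 + M_1)/6 = 25/4.

-3.2500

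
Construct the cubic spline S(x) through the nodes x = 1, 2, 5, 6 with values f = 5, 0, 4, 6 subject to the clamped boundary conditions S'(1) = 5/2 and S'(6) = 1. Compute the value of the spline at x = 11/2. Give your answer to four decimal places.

5.2728

With M_i denoting the second derivative at x_i, h_i = 1, 3, 1, and Δ_i = (y_(i+1) − y_i)/h_i = -5, 4/3, 2:
  1·M_0 + 8·M_1 + 3·M_2 = 6(Δ_1 - Δ_0) = 38
  3·M_1 + 8·M_2 + 1·M_3 = 6(Δ_2 - Δ_1) = 4
Clamped end conditions give two more equations: 2h_0·M_0 + h_0·M_1 = 6(Δ_0 - S'(1)) = -45 and h_2·M_2 + 2h_2·M_3 = 6(S'(6) - Δ_2) = -6.
Hence M_0 = -1706/63, M_1 = 577/63, M_2 = -172/63, M_3 = -103/63.
On [5, 6], S(x) = 4 + 401/126·(x - 5) - 86/63·(x - 5)² + 23/126·(x - 5)³.
With (x - 5) = 1/2: S(11/2) = 5315/1008.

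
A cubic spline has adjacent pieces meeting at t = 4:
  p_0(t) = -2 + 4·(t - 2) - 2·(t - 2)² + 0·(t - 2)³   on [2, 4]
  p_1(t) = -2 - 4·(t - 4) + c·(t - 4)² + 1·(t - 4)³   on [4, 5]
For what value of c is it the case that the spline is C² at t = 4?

p_0''(t) = -4 + 0·(t - 2), so p_0''(4) = -4. On the right, p_1''(4) = 2c, so c = -2.

-2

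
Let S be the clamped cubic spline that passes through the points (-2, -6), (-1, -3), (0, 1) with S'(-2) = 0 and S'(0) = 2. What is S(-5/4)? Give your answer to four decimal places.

Let M_i = S''(x_i). Step sizes h_i = 1, 1; slopes of the chords Δ_i = (y_(i+1) - y_i)/h_i = 3, 4.
  1·M_0 + 4·M_1 + 1·M_2 = 6(Δ_1 - Δ_0) = 6
Clamped end conditions give two more equations: 2h_0·M_0 + h_0·M_1 = 6(Δ_0 - S'(-2)) = 18 and h_1·M_1 + 2h_1·M_2 = 6(S'(0) - Δ_1) = -12.
Solving the tridiagonal system: M_0 = 17/2, M_1 = 1, M_2 = -13/2.
On [-2, -1], S(t) = -6 + 0·(t + 2) + 17/4·(t + 2)² - 5/4·(t + 2)³.
With (t + 2) = 3/4: S(-5/4) = -1059/256.

-4.1367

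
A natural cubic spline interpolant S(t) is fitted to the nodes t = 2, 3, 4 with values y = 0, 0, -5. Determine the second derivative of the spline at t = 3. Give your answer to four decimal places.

-7.5000

With σ_i denoting the second derivative at x_i, h_i = 1, 1, and Δ_i = (y_(i+1) − y_i)/h_i = 0, -5:
  1·σ_0 + 4·σ_1 + 1·σ_2 = 6(Δ_1 - Δ_0) = -30
Natural end conditions: σ_0 = σ_2 = 0.
Solving: σ_0 = 0, σ_1 = -15/2, σ_2 = 0.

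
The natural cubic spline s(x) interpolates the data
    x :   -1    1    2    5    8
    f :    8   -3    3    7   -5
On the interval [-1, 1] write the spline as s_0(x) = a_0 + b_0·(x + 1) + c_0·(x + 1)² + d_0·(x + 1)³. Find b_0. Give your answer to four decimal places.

-9.5804

Write σ_i for s''(x_i). With h_i = 2, 1, 3, 3 and divided differences Δ_i = -11/2, 6, 4/3, -4, the continuity of s' gives the tridiagonal system
  2·σ_0 + 6·σ_1 + 1·σ_2 = 6(Δ_1 - Δ_0) = 69
  1·σ_1 + 8·σ_2 + 3·σ_3 = 6(Δ_2 - Δ_1) = -28
  3·σ_2 + 12·σ_3 + 3·σ_4 = 6(Δ_3 - Δ_2) = -32
Natural end conditions: σ_0 = σ_4 = 0.
Hence σ_0 = 0, σ_1 = 2081/170, σ_2 = -378/85, σ_3 = -793/510, σ_4 = 0.
On [-1, 1], with s_0(x) = a_0 + b_0·(x + 1) + c_0·(x + 1)² + d_0·(x + 1)³: c_0 = σ_0/2 = 0, d_0 = (σ_1 - σ_0)/(6h_0) = 2081/2040, b_0 = Δ_0 - h_0(2σ_0 + σ_1)/6 = -2443/255.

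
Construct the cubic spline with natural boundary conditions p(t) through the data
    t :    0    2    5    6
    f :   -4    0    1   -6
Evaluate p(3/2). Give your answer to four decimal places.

-1.1602

Put M_i = p'' at the i-th knot. Here h = (2, 3, 1) and Δ = (2, 1/3, -7), so the interior equations h_(i-1)·M_(i-1) + 2(h_(i-1)+h_i)·M_i + h_i·M_(i+1) = 6(Δ_i − Δ_(i-1)) read
  2·M_0 + 10·M_1 + 3·M_2 = 6(Δ_1 - Δ_0) = -10
  3·M_1 + 8·M_2 + 1·M_3 = 6(Δ_2 - Δ_1) = -44
Natural end conditions: M_0 = M_3 = 0.
Hence M_0 = 0, M_1 = 52/71, M_2 = -410/71, M_3 = 0.
On [0, 2], p(t) = -4 + 374/213·t + 0·t² + 13/213·t³.
With t = 3/2: p(3/2) = -659/568.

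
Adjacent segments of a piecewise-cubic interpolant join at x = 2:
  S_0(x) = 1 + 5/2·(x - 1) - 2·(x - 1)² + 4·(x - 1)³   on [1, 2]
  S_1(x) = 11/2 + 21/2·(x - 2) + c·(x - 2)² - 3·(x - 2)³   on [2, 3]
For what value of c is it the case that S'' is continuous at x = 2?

10

S_0''(x) = -4 + 24·(x - 1), so S_0''(2) = 20. On the right, S_1''(2) = 2c, so c = 10.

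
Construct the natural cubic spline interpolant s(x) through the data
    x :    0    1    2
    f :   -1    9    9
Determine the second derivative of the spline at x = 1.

-15

Let σ_i = s''(x_i). Step sizes h_i = 1, 1; slopes of the chords Δ_i = (y_(i+1) - y_i)/h_i = 10, 0.
  1·σ_0 + 4·σ_1 + 1·σ_2 = 6(Δ_1 - Δ_0) = -60
Natural end conditions: σ_0 = σ_2 = 0.
Solving the tridiagonal system: σ_0 = 0, σ_1 = -15, σ_2 = 0.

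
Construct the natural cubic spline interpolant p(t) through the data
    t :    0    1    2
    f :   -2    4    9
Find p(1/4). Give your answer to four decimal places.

Write M_i for p''(x_i). With h_i = 1, 1 and divided differences Δ_i = 6, 5, the continuity of p' gives the tridiagonal system
  1·M_0 + 4·M_1 + 1·M_2 = 6(Δ_1 - Δ_0) = -6
Natural end conditions: M_0 = M_2 = 0.
Solving: M_0 = 0, M_1 = -3/2, M_2 = 0.
On [0, 1], p(t) = -2 + 25/4·t + 0·t² - 1/4·t³.
With t = 1/4: p(1/4) = -113/256.

-0.4414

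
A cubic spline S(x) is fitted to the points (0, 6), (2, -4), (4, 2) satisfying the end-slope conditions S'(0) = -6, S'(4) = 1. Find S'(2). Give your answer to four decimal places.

With σ_i denoting the second derivative at x_i, h_i = 2, 2, and Δ_i = (y_(i+1) − y_i)/h_i = -5, 3:
  2·σ_0 + 8·σ_1 + 2·σ_2 = 6(Δ_1 - Δ_0) = 48
Clamped end conditions give two more equations: 2h_0·σ_0 + h_0·σ_1 = 6(Δ_0 - S'(0)) = 6 and h_1·σ_1 + 2h_1·σ_2 = 6(S'(4) - Δ_1) = -12.
Solving: σ_0 = -11/4, σ_1 = 17/2, σ_2 = -29/4.
On [2, 4], S'(x) = b_1 + 2c_1·(x - 2) + 3d_1·(x - 2)² with b_1 = Δ_1 - h_1(2σ_1 + σ_2)/6 = -1/4, c_1 = σ_1/2 = 17/4, d_1 = (σ_2 - σ_1)/(6h_1) = -21/16. So S'(2) = -1/4.

-0.2500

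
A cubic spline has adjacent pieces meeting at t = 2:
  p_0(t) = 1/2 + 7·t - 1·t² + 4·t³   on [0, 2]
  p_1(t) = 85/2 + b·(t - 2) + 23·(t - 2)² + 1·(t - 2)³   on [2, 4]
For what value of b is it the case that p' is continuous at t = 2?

51

p_0'(t) = 7 - 2·t + 12·t², so p_0'(2) = 51. On the right, p_1'(2) = b, so b = 51.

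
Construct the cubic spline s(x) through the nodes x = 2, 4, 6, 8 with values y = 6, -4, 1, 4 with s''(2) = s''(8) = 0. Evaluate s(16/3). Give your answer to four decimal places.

Put M_i = s'' at the i-th knot. Here h = (2, 2, 2) and Δ = (-5, 5/2, 3/2), so the interior equations h_(i-1)·M_(i-1) + 2(h_(i-1)+h_i)·M_i + h_i·M_(i+1) = 6(Δ_i − Δ_(i-1)) read
  2·M_0 + 8·M_1 + 2·M_2 = 6(Δ_1 - Δ_0) = 45
  2·M_1 + 8·M_2 + 2·M_3 = 6(Δ_2 - Δ_1) = -6
Natural end conditions: M_0 = M_3 = 0.
Solving: M_0 = 0, M_1 = 31/5, M_2 = -23/10, M_3 = 0.
On [4, 6], s(x) = -4 - 13/15·(x - 4) + 31/10·(x - 4)² - 17/24·(x - 4)³.
With (x - 4) = 4/3: s(16/3) = -536/405.

-1.3235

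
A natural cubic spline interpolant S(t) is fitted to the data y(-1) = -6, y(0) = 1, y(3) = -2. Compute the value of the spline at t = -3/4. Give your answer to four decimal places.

Put m_i = S'' at the i-th knot. Here h = (1, 3) and Δ = (7, -1), so the interior equations h_(i-1)·m_(i-1) + 2(h_(i-1)+h_i)·m_i + h_i·m_(i+1) = 6(Δ_i − Δ_(i-1)) read
  1·m_0 + 8·m_1 + 3·m_2 = 6(Δ_1 - Δ_0) = -48
Natural end conditions: m_0 = m_2 = 0.
Hence m_0 = 0, m_1 = -6, m_2 = 0.
On [-1, 0], S(t) = -6 + 8·(t + 1) + 0·(t + 1)² - 1·(t + 1)³.
With (t + 1) = 1/4: S(-3/4) = -257/64.

-4.0156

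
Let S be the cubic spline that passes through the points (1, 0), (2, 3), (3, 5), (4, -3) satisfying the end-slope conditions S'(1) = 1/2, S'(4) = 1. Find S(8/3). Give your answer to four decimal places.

Put σ_i = S'' at the i-th knot. Here h = (1, 1, 1) and Δ = (3, 2, -8), so the interior equations h_(i-1)·σ_(i-1) + 2(h_(i-1)+h_i)·σ_i + h_i·σ_(i+1) = 6(Δ_i − Δ_(i-1)) read
  1·σ_0 + 4·σ_1 + 1·σ_2 = 6(Δ_1 - Δ_0) = -6
  1·σ_1 + 4·σ_2 + 1·σ_3 = 6(Δ_2 - Δ_1) = -60
Clamped end conditions give two more equations: 2h_0·σ_0 + h_0·σ_1 = 6(Δ_0 - S'(1)) = 15 and h_2·σ_2 + 2h_2·σ_3 = 6(S'(4) - Δ_2) = 54.
Hence σ_0 = 86/15, σ_1 = 53/15, σ_2 = -388/15, σ_3 = 599/15.
On [2, 3], S(x) = 3 + 77/15·(x - 2) + 53/30·(x - 2)² - 49/10·(x - 2)³.
With (x - 2) = 2/3: S(8/3) = 259/45.

5.7556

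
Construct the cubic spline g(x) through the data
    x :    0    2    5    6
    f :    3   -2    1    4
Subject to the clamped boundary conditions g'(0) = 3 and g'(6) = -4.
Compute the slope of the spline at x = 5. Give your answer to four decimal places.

5.7115

Write σ_i for g''(x_i). With h_i = 2, 3, 1 and divided differences Δ_i = -5/2, 1, 3, the continuity of g' gives the tridiagonal system
  2·σ_0 + 10·σ_1 + 3·σ_2 = 6(Δ_1 - Δ_0) = 21
  3·σ_1 + 8·σ_2 + 1·σ_3 = 6(Δ_2 - Δ_1) = 12
Clamped end conditions give two more equations: 2h_0·σ_0 + h_0·σ_1 = 6(Δ_0 - g'(0)) = -33 and h_2·σ_2 + 2h_2·σ_3 = 6(g'(6) - Δ_2) = -42.
Forward elimination and back-substitution give σ_0 = -255/26, σ_1 = 81/26, σ_2 = 41/13, σ_3 = -587/26.
On [5, 6], g'(x) = b_2 + 2c_2·(x - 5) + 3d_2·(x - 5)² with b_2 = Δ_2 - h_2(2σ_2 + σ_3)/6 = 297/52, c_2 = σ_2/2 = 41/26, d_2 = (σ_3 - σ_2)/(6h_2) = -223/52. So g'(5) = 297/52.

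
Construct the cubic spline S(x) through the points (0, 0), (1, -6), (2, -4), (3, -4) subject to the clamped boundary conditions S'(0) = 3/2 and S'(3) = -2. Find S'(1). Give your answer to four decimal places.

-4.1333

With M_i denoting the second derivative at x_i, h_i = 1, 1, 1, and Δ_i = (y_(i+1) − y_i)/h_i = -6, 2, 0:
  1·M_0 + 4·M_1 + 1·M_2 = 6(Δ_1 - Δ_0) = 48
  1·M_1 + 4·M_2 + 1·M_3 = 6(Δ_2 - Δ_1) = -12
Clamped end conditions give two more equations: 2h_0·M_0 + h_0·M_1 = 6(Δ_0 - S'(0)) = -45 and h_2·M_2 + 2h_2·M_3 = 6(S'(3) - Δ_2) = -12.
Hence M_0 = -506/15, M_1 = 337/15, M_2 = -122/15, M_3 = -29/15.
On [1, 2], S'(x) = b_1 + 2c_1·(x - 1) + 3d_1·(x - 1)² with b_1 = Δ_1 - h_1(2M_1 + M_2)/6 = -62/15, c_1 = M_1/2 = 337/30, d_1 = (M_2 - M_1)/(6h_1) = -51/10. So S'(1) = -62/15.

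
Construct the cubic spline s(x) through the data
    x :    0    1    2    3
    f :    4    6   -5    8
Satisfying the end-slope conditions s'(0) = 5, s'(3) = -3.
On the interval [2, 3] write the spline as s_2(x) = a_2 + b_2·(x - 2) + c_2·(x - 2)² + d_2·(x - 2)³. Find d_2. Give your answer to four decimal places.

Put m_i = s'' at the i-th knot. Here h = (1, 1, 1) and Δ = (2, -11, 13), so the interior equations h_(i-1)·m_(i-1) + 2(h_(i-1)+h_i)·m_i + h_i·m_(i+1) = 6(Δ_i − Δ_(i-1)) read
  1·m_0 + 4·m_1 + 1·m_2 = 6(Δ_1 - Δ_0) = -78
  1·m_1 + 4·m_2 + 1·m_3 = 6(Δ_2 - Δ_1) = 144
Clamped end conditions give two more equations: 2h_0·m_0 + h_0·m_1 = 6(Δ_0 - s'(0)) = -18 and h_2·m_2 + 2h_2·m_3 = 6(s'(3) - Δ_2) = -96.
Hence m_0 = 154/15, m_1 = -578/15, m_2 = 988/15, m_3 = -1214/15.
On [2, 3], with s_2(x) = a_2 + b_2·(x - 2) + c_2·(x - 2)² + d_2·(x - 2)³: c_2 = m_2/2 = 494/15, d_2 = (m_3 - m_2)/(6h_2) = -367/15, b_2 = Δ_2 - h_2(2m_2 + m_3)/6 = 68/15.

-24.4667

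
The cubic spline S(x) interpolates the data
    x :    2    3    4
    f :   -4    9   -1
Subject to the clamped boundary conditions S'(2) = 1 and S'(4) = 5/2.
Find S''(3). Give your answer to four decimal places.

-70.5000

With m_i denoting the second derivative at x_i, h_i = 1, 1, and Δ_i = (y_(i+1) − y_i)/h_i = 13, -10:
  1·m_0 + 4·m_1 + 1·m_2 = 6(Δ_1 - Δ_0) = -138
Clamped end conditions give two more equations: 2h_0·m_0 + h_0·m_1 = 6(Δ_0 - S'(2)) = 72 and h_1·m_1 + 2h_1·m_2 = 6(S'(4) - Δ_1) = 75.
Solving the tridiagonal system: m_0 = 285/4, m_1 = -141/2, m_2 = 291/4.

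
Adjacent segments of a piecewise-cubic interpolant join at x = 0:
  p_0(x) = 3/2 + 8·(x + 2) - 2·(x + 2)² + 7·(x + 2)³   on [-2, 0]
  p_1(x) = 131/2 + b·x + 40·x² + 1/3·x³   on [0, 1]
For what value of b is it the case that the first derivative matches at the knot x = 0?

p_0'(x) = 8 - 4·(x + 2) + 21·(x + 2)², so p_0'(0) = 84. On the right, p_1'(0) = b, so b = 84.

84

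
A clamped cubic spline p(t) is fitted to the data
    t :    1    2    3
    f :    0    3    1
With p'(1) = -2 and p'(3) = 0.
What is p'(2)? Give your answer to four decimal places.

1.2500

Put M_i = p'' at the i-th knot. Here h = (1, 1) and Δ = (3, -2), so the interior equations h_(i-1)·M_(i-1) + 2(h_(i-1)+h_i)·M_i + h_i·M_(i+1) = 6(Δ_i − Δ_(i-1)) read
  1·M_0 + 4·M_1 + 1·M_2 = 6(Δ_1 - Δ_0) = -30
Clamped end conditions give two more equations: 2h_0·M_0 + h_0·M_1 = 6(Δ_0 - p'(1)) = 30 and h_1·M_1 + 2h_1·M_2 = 6(p'(3) - Δ_1) = 12.
Solving: M_0 = 47/2, M_1 = -17, M_2 = 29/2.
On [2, 3], p'(t) = b_1 + 2c_1·(t - 2) + 3d_1·(t - 2)² with b_1 = Δ_1 - h_1(2M_1 + M_2)/6 = 5/4, c_1 = M_1/2 = -17/2, d_1 = (M_2 - M_1)/(6h_1) = 21/4. So p'(2) = 5/4.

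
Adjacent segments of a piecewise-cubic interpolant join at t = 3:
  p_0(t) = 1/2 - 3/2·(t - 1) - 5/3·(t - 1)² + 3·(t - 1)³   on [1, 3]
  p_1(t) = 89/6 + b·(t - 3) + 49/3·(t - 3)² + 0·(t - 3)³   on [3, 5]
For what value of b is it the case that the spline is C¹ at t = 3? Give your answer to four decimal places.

27.8333

p_0'(t) = -3/2 - 10/3·(t - 1) + 9·(t - 1)², so p_0'(3) = 167/6. On the right, p_1'(3) = b, so b = 167/6.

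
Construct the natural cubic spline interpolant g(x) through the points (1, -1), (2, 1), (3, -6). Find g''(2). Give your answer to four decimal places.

Put m_i = g'' at the i-th knot. Here h = (1, 1) and Δ = (2, -7), so the interior equations h_(i-1)·m_(i-1) + 2(h_(i-1)+h_i)·m_i + h_i·m_(i+1) = 6(Δ_i − Δ_(i-1)) read
  1·m_0 + 4·m_1 + 1·m_2 = 6(Δ_1 - Δ_0) = -54
Natural end conditions: m_0 = m_2 = 0.
Hence m_0 = 0, m_1 = -27/2, m_2 = 0.

-13.5000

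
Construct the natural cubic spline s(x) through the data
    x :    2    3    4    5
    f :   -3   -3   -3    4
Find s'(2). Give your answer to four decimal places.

With M_i denoting the second derivative at x_i, h_i = 1, 1, 1, and Δ_i = (y_(i+1) − y_i)/h_i = 0, 0, 7:
  1·M_0 + 4·M_1 + 1·M_2 = 6(Δ_1 - Δ_0) = 0
  1·M_1 + 4·M_2 + 1·M_3 = 6(Δ_2 - Δ_1) = 42
Natural end conditions: M_0 = M_3 = 0.
Solving: M_0 = 0, M_1 = -14/5, M_2 = 56/5, M_3 = 0.
On [2, 3], s'(x) = b_0 + 2c_0·(x - 2) + 3d_0·(x - 2)² with b_0 = Δ_0 - h_0(2M_0 + M_1)/6 = 7/15, c_0 = M_0/2 = 0, d_0 = (M_1 - M_0)/(6h_0) = -7/15. So s'(2) = 7/15.

0.4667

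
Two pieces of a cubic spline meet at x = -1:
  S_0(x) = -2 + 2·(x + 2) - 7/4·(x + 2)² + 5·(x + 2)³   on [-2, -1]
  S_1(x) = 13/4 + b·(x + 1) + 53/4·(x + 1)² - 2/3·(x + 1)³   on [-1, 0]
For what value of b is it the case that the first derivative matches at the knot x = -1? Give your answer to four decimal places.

S_0'(x) = 2 - 7/2·(x + 2) + 15·(x + 2)², so S_0'(-1) = 27/2. On the right, S_1'(-1) = b, so b = 27/2.

13.5000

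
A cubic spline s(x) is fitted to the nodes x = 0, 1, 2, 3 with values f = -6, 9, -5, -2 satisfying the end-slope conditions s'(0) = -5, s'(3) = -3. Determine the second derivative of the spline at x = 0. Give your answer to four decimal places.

Put M_i = s'' at the i-th knot. Here h = (1, 1, 1) and Δ = (15, -14, 3), so the interior equations h_(i-1)·M_(i-1) + 2(h_(i-1)+h_i)·M_i + h_i·M_(i+1) = 6(Δ_i − Δ_(i-1)) read
  1·M_0 + 4·M_1 + 1·M_2 = 6(Δ_1 - Δ_0) = -174
  1·M_1 + 4·M_2 + 1·M_3 = 6(Δ_2 - Δ_1) = 102
Clamped end conditions give two more equations: 2h_0·M_0 + h_0·M_1 = 6(Δ_0 - s'(0)) = 120 and h_2·M_2 + 2h_2·M_3 = 6(s'(3) - Δ_2) = -36.
Solving: M_0 = 1526/15, M_1 = -1252/15, M_2 = 872/15, M_3 = -706/15.

101.7333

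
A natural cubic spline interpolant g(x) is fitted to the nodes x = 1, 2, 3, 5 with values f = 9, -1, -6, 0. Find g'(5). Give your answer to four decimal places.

Write M_i for g''(x_i). With h_i = 1, 1, 2 and divided differences Δ_i = -10, -5, 3, the continuity of g' gives the tridiagonal system
  1·M_0 + 4·M_1 + 1·M_2 = 6(Δ_1 - Δ_0) = 30
  1·M_1 + 6·M_2 + 2·M_3 = 6(Δ_2 - Δ_1) = 48
Natural end conditions: M_0 = M_3 = 0.
Solving the tridiagonal system: M_0 = 0, M_1 = 132/23, M_2 = 162/23, M_3 = 0.
On [3, 5], g'(x) = b_2 + 2c_2·(x - 3) + 3d_2·(x - 3)² with b_2 = Δ_2 - h_2(2M_2 + M_3)/6 = -39/23, c_2 = M_2/2 = 81/23, d_2 = (M_3 - M_2)/(6h_2) = -27/46. So g'(5) = 123/23.

5.3478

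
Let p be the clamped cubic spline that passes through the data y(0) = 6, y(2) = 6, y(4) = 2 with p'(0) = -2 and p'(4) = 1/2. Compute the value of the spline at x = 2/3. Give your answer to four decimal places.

With σ_i denoting the second derivative at x_i, h_i = 2, 2, and Δ_i = (y_(i+1) − y_i)/h_i = 0, -2:
  2·σ_0 + 8·σ_1 + 2·σ_2 = 6(Δ_1 - Δ_0) = -12
Clamped end conditions give two more equations: 2h_0·σ_0 + h_0·σ_1 = 6(Δ_0 - p'(0)) = 12 and h_1·σ_1 + 2h_1·σ_2 = 6(p'(4) - Δ_1) = 15.
Solving the tridiagonal system: σ_0 = 41/8, σ_1 = -17/4, σ_2 = 47/8.
On [0, 2], p(x) = 6 - 2·x + 41/16·x² - 25/32·x³.
With x = 2/3: p(2/3) = 301/54.

5.5741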